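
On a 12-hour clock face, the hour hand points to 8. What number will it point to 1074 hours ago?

Dividing 1074 by 12 gives quotient 89 and remainder 6.
8 − 6 → 2 on a 12-hour dial.

2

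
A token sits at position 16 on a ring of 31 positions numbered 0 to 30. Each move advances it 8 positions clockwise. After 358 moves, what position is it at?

358·8 = 2864.
2864 = 92·31 + 12, so 2864 mod 31 = 12.
(16 + 12) mod 31 = 28.

28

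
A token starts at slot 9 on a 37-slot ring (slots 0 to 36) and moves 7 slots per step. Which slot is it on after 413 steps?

413·7 = 2891.
2891 = 78·37 + 5, so 2891 mod 37 = 5.
(9 + 5) mod 37 = 14.

14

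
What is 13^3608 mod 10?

1

Last digits of 3^n: 3, 9, 7, 1 (period 4).
3608 leaves remainder 0 on division by 4, so 13^3608 ends in 1.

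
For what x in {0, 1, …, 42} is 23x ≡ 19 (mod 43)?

The inverse of 23 mod 43 is 15 (since 23·15 = 345 ≡ 1).
So x ≡ 15·19 = 285 ≡ 27 (mod 43).
Check: 23·27 = 621 = 14·43 + 19.

27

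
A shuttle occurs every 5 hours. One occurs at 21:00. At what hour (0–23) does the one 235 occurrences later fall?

235·5 = 1175.
1175 mod 24 = 23 (since 48·24 = 1152).
(21 + 23) mod 24 = 20.

20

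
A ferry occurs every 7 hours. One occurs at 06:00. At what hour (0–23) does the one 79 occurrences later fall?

7

79·7 = 553.
553 − 23·24 = 1, so 553 ≡ 1 (mod 24).
(6 + 1) mod 24 = 7.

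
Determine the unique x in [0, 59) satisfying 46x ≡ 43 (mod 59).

The inverse of 46 mod 59 is 9 (since 46·9 = 414 ≡ 1).
So x ≡ 9·43 = 387 ≡ 33 (mod 59).
Check: 46·33 = 1518 = 25·59 + 43.

33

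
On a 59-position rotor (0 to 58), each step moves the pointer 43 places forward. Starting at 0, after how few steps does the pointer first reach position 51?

The inverse of 43 mod 59 is 11 (since 43·11 = 473 ≡ 1).
So x ≡ 11·51 = 561 ≡ 30 (mod 59).

30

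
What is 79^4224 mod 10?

The units digit of 79^n cycles with period 2: 9, 1, …
4224 mod 2 = 0, so the last digit matches 9^2 = 1.

1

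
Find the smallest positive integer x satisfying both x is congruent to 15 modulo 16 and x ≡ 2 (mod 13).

15

Since 13·5 ≡ 1 (mod 16), take x = 2 + 13·((15−2)·5 mod 16) = 2 + 13·1 = 15.
Check: 15 mod 16 = 15, 15 mod 13 = 2.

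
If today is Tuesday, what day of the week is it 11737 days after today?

Dividing 11737 by 7 gives quotient 1676 and remainder 5.
Tuesday + 5 days → Sunday.

Sunday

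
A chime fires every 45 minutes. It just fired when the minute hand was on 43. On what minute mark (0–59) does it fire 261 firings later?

261·45 = 11745.
Dividing 11745 by 60 gives quotient 195 and remainder 45.
(43 + 45) mod 60 = 28.

28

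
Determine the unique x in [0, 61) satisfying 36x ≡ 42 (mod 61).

36⁻¹ ≡ 39 (mod 61) because 36·39 = 1404 = 23·61 + 1.
Multiplying both sides by 39: x ≡ 39·42 = 1638 ≡ 52 (mod 61).
Check: 36·52 = 1872 = 30·61 + 42.

52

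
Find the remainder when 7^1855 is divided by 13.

6

Successive squares of 7 mod 13: 7^1≡7, 7^2≡10, 7^4≡9, 7^8≡3, 7^16≡9, 7^32≡3, 7^64≡9, 7^128≡3, 7^256≡9, 7^512≡3, 7^1024≡9.
1855 = 1 + 2 + 4 + 8 + 16 + 32 + 256 + 512 + 1024, so 7^1855 ≡ 7·10·9·3·9·3·9·3·9 ≡ 6 (mod 13).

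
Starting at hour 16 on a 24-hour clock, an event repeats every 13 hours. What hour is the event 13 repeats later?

17

13·13 = 169.
169 − 7·24 = 1, so 169 ≡ 1 (mod 24).
(16 + 1) mod 24 = 17.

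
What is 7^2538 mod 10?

9

Last digits of 7^n: 7, 9, 3, 1 (period 4).
2538 leaves remainder 2 on division by 4, so 7^2538 ends in 9.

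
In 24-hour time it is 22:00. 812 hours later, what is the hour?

18

812 = 33·24 + 20, so 812 mod 24 = 20.
(22 + 20) mod 24 = 18.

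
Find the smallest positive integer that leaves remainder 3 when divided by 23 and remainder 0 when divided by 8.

72

Since 8·3 ≡ 1 (mod 23), take x = 0 + 8·((3−0)·3 mod 23) = 0 + 8·9 = 72.
Check: 72 mod 23 = 3, 72 mod 8 = 0.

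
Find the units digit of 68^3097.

Last digits of 8^n: 8, 4, 2, 6 (period 4).
3097 mod 4 = 1, so the last digit matches 8^1 = 8.

8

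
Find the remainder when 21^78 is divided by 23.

Successive squares of 21 mod 23: 21^1≡21, 21^2≡4, 21^4≡16, 21^8≡3, 21^16≡9, 21^32≡12, 21^64≡6.
Since 78 = 2 + 4 + 8 + 64 in binary, 21^78 ≡ 4·16·3·6 ≡ 2 (mod 23).

2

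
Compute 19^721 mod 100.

19

Successive squares of 19 mod 100: 19^1≡19, 19^2≡61, 19^4≡21, 19^8≡41, 19^16≡81, 19^32≡61, 19^64≡21, 19^128≡41, 19^256≡81, 19^512≡61.
721 = 1 + 16 + 64 + 128 + 512, so 19^721 ≡ 19·81·21·41·61 ≡ 19 (mod 100).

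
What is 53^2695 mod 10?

7

Last digits of 3^n: 3, 9, 7, 1 (period 4).
2695 leaves remainder 3 on division by 4, so 53^2695 ends in 7.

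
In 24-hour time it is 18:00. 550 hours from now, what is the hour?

16

550 mod 24 = 22 (since 22·24 = 528).
(18 + 22) mod 24 = 16.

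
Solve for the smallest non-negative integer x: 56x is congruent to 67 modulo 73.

The inverse of 56 mod 73 is 30 (since 56·30 = 1680 ≡ 1).
So x ≡ 30·67 = 2010 ≡ 39 (mod 73).

39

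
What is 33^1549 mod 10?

3

Last digits of 3^n: 3, 9, 7, 1 (period 4).
1549 leaves remainder 1 on division by 4, so 33^1549 ends in 3.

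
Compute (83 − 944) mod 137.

944 − 6·137 = 122, so 944 ≡ 122 (mod 137).
(83 − 122) mod 137 = 98.

98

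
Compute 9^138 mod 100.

21

Square-and-reduce mod 100: 9^1≡9, 9^2≡81, 9^4≡61, 9^8≡21, 9^16≡41, 9^32≡81, 9^64≡61, 9^128≡21.
Since 138 = 2 + 8 + 128 in binary, 9^138 ≡ 81·21·21 ≡ 21 (mod 100).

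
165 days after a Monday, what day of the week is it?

165 mod 7 = 4 (since 23·7 = 161).
Monday + 4 days → Friday.

Friday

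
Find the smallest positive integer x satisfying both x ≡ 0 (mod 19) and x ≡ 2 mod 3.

x ≡ 2 (mod 3) gives x ∈ {2, 5, 8, 11, 14, 17, 20, 23, …}.
The first of these with x mod 19 = 0 is 38.

38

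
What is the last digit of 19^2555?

9

The units digit of 19^n cycles with period 2: 9, 1, …
2555 leaves remainder 1 on division by 2, so 19^2555 ends in 9.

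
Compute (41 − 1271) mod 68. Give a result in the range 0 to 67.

1271 − 18·68 = 47, so 1271 ≡ 47 (mod 68).
(41 − 47) mod 68 = 62.

62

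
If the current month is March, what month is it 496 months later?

July

496 − 41·12 = 4, so 496 ≡ 4 (mod 12).
March + 4 months → July.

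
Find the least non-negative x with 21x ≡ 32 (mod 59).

24

The inverse of 21 mod 59 is 45 (since 21·45 = 945 ≡ 1).
So x ≡ 45·32 = 1440 ≡ 24 (mod 59).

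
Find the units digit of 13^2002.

Last digits of 3^n: 3, 9, 7, 1 (period 4).
2002 leaves remainder 2 on division by 4, so 13^2002 ends in 9.

9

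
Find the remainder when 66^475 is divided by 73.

30

Successive squares of 66 mod 73: 66^1≡66, 66^2≡49, 66^4≡65, 66^8≡64, 66^16≡8, 66^32≡64, 66^64≡8, 66^128≡64, 66^256≡8.
Since 475 = 1 + 2 + 8 + 16 + 64 + 128 + 256 in binary, 66^475 ≡ 66·49·64·8·8·64·8 ≡ 30 (mod 73).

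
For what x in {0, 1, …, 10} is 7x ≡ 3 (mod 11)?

2

The inverse of 7 mod 11 is 8 (since 7·8 = 56 ≡ 1).
So x ≡ 8·3 = 24 ≡ 2 (mod 11).
Check: 7·2 = 14 = 1·11 + 3.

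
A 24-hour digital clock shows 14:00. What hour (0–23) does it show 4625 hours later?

4625 = 192·24 + 17, so 4625 mod 24 = 17.
(14 + 17) mod 24 = 7.

7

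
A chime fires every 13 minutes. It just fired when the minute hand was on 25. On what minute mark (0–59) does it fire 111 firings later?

111·13 = 1443.
Dividing 1443 by 60 gives quotient 24 and remainder 3.
(25 + 3) mod 60 = 28.

28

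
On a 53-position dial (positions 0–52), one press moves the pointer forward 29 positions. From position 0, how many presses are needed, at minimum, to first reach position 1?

11

53 = 1·29 + 24
29 = 1·24 + 5
24 = 4·5 + 4
5 = 1·4 + 1
4 = 4·1 + 0
Back-substituting gives 29·11 ≡ 1 (mod 53).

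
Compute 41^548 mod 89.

By repeated squaring mod 89: 41^1≡41, 41^2≡79, 41^4≡11, 41^8≡32, 41^16≡45, 41^32≡67, 41^64≡39, 41^128≡8, 41^256≡64, 41^512≡2.
Since 548 = 4 + 32 + 512 in binary, 41^548 ≡ 11·67·2 ≡ 50 (mod 89).

50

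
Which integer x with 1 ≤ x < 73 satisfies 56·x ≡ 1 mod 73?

30

73 = 1·56 + 17
56 = 3·17 + 5
17 = 3·5 + 2
5 = 2·2 + 1
2 = 2·1 + 0
Back-substituting gives 56·30 ≡ 1 (mod 73).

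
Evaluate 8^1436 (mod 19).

Successive squares of 8 mod 19: 8^1≡8, 8^2≡7, 8^4≡11, 8^8≡7, 8^16≡11, 8^32≡7, 8^64≡11, 8^128≡7, 8^256≡11, 8^512≡7, 8^1024≡11.
1436 = 4 + 8 + 16 + 128 + 256 + 1024, so 8^1436 ≡ 11·7·11·7·11·11 ≡ 7 (mod 19).

7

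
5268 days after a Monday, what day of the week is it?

Friday

5268 = 752·7 + 4, so 5268 mod 7 = 4.
Monday + 4 days → Friday.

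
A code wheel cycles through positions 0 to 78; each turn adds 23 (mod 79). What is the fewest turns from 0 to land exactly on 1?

23·55 = 1265 = 16·79 + 1, so 23⁻¹ ≡ 55 (mod 79).

55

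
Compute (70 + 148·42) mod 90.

76

148·42 = 6216.
6216 mod 90 = 6 (since 69·90 = 6210).
(70 + 6) mod 90 = 76.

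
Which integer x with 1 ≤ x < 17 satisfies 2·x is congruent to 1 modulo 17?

9

2·9 = 18 = 1·17 + 1, so 2⁻¹ ≡ 9 (mod 17).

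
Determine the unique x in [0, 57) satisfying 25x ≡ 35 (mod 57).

25⁻¹ ≡ 16 (mod 57) because 25·16 = 400 = 7·57 + 1.
So x ≡ 16·35 = 560 ≡ 47 (mod 57).

47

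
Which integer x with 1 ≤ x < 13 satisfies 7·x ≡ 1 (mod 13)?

7·2 = 14 = 1·13 + 1, so 7⁻¹ ≡ 2 (mod 13).

2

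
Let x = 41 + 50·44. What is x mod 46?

50·44 = 2200.
Dividing 2200 by 46 gives quotient 47 and remainder 38.
(41 + 38) mod 46 = 33.

33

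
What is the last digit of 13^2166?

9

Last digits of 3^n: 3, 9, 7, 1 (period 4).
2166 mod 4 = 2, so the last digit matches 3^2 = 9.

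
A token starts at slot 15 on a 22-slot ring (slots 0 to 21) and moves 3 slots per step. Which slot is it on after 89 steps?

89·3 = 267.
Dividing 267 by 22 gives quotient 12 and remainder 3.
(15 + 3) mod 22 = 18.

18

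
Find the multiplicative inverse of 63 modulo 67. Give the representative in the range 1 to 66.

67 = 1·63 + 4
63 = 15·4 + 3
4 = 1·3 + 1
3 = 3·1 + 0
Back-substituting gives 63·50 ≡ 1 (mod 67).

50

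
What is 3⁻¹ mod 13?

9

13 = 4·3 + 1
3 = 3·1 + 0
Back-substituting gives 3·9 ≡ 1 (mod 13).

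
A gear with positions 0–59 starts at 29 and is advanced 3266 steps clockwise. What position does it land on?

3266 mod 60 = 26 (since 54·60 = 3240).
(29 + 26) mod 60 = 55.

55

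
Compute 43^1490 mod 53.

Successive squares of 43 mod 53: 43^1≡43, 43^2≡47, 43^4≡36, 43^8≡24, 43^16≡46, 43^32≡49, 43^64≡16, 43^128≡44, 43^256≡28, 43^512≡42, 43^1024≡15.
Since 1490 = 2 + 16 + 64 + 128 + 256 + 1024 in binary, 43^1490 ≡ 47·46·16·44·28·15 ≡ 24 (mod 53).

24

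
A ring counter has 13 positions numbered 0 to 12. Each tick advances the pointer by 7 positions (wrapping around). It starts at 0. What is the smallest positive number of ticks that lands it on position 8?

3

7⁻¹ ≡ 2 (mod 13) because 7·2 = 14 = 1·13 + 1.
So x ≡ 2·8 = 16 ≡ 3 (mod 13).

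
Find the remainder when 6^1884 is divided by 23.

By repeated squaring mod 23: 6^1≡6, 6^2≡13, 6^4≡8, 6^8≡18, 6^16≡2, 6^32≡4, 6^64≡16, 6^128≡3, 6^256≡9, 6^512≡12, 6^1024≡6.
Since 1884 = 4 + 8 + 16 + 64 + 256 + 512 + 1024 in binary, 6^1884 ≡ 8·18·2·16·9·12·6 ≡ 9 (mod 23).

9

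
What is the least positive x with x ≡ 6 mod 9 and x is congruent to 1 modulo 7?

15

x ≡ 1 (mod 7) gives x ∈ {1, 8, 15}.
The first of these with x mod 9 = 6 is 15.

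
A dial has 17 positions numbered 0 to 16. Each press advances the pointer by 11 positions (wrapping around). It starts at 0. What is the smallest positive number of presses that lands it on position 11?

The inverse of 11 mod 17 is 14 (since 11·14 = 154 ≡ 1).
Multiplying both sides by 14: x ≡ 14·11 = 154 ≡ 1 (mod 17).
Check: 11·1 = 11 = 0·17 + 11.

1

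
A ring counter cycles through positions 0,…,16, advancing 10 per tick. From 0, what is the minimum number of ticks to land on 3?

10⁻¹ ≡ 12 (mod 17) because 10·12 = 120 = 7·17 + 1.
Multiplying both sides by 12: x ≡ 12·3 = 36 ≡ 2 (mod 17).
Check: 10·2 = 20 = 1·17 + 3.

2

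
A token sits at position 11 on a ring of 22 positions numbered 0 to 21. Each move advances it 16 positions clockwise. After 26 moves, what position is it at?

9

26·16 = 416.
416 mod 22 = 20 (since 18·22 = 396).
(11 + 20) mod 22 = 9.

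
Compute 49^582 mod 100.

1

Square-and-reduce mod 100: 49^1≡49, 49^2≡1, 49^4≡1, 49^8≡1, 49^16≡1, 49^32≡1, 49^64≡1, 49^128≡1, 49^256≡1, 49^512≡1.
582 = 2 + 4 + 64 + 512, so 49^582 ≡ 1·1·1·1 ≡ 1 (mod 100).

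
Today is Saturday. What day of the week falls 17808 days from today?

Saturday

17808 = 2544·7 + 0, so 17808 mod 7 = 0.
Saturday + 0 days → Saturday.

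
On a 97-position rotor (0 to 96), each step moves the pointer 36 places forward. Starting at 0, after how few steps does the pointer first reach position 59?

69

36⁻¹ ≡ 62 (mod 97) because 36·62 = 2232 = 23·97 + 1.
Multiplying both sides by 62: x ≡ 62·59 = 3658 ≡ 69 (mod 97).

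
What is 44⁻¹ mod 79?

79 = 1·44 + 35
44 = 1·35 + 9
35 = 3·9 + 8
9 = 1·8 + 1
8 = 8·1 + 0
Back-substituting gives 44·9 ≡ 1 (mod 79).

9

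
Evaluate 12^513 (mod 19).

18

Square-and-reduce mod 19: 12^1≡12, 12^2≡11, 12^4≡7, 12^8≡11, 12^16≡7, 12^32≡11, 12^64≡7, 12^128≡11, 12^256≡7, 12^512≡11.
513 = 1 + 512, so 12^513 ≡ 12·11 ≡ 18 (mod 19).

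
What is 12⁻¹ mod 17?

17 = 1·12 + 5
12 = 2·5 + 2
5 = 2·2 + 1
2 = 2·1 + 0
Back-substituting gives 12·10 ≡ 1 (mod 17).

10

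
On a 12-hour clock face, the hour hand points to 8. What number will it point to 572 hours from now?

572 mod 12 = 8 (since 47·12 = 564).
8 + 8 → 4 on a 12-hour dial.

4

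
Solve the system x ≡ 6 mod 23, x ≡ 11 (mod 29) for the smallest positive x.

98

x ≡ 6 (mod 23) gives x ∈ {6, 29, 52, 75, 98}.
The first of these with x mod 29 = 11 is 98.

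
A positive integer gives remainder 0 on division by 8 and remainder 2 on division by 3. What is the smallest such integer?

x ≡ 2 (mod 3) gives x ∈ {2, 5, 8}.
The first of these with x mod 8 = 0 is 8.

8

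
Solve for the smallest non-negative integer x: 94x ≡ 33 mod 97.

86

94⁻¹ ≡ 32 (mod 97) because 94·32 = 3008 = 31·97 + 1.
So x ≡ 32·33 = 1056 ≡ 86 (mod 97).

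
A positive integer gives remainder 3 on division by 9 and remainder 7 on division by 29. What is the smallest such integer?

210

x ≡ 3 (mod 9) gives x ∈ {3, 12, 21, 30, 39, 48, 57, 66, …}.
The first of these with x mod 29 = 7 is 210.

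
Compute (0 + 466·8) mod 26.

466·8 = 3728.
3728 mod 26 = 10 (since 143·26 = 3718).
(0 + 10) mod 26 = 10.

10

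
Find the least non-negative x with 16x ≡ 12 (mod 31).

24

16⁻¹ ≡ 2 (mod 31) because 16·2 = 32 = 1·31 + 1.
So x ≡ 2·12 = 24 ≡ 24 (mod 31).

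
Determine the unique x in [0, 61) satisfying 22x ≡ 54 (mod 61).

22⁻¹ ≡ 25 (mod 61) because 22·25 = 550 = 9·61 + 1.
Multiplying both sides by 25: x ≡ 25·54 = 1350 ≡ 8 (mod 61).

8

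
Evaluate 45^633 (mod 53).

2

Successive squares of 45 mod 53: 45^1≡45, 45^2≡11, 45^4≡15, 45^8≡13, 45^16≡10, 45^32≡47, 45^64≡36, 45^128≡24, 45^256≡46, 45^512≡49.
633 = 1 + 8 + 16 + 32 + 64 + 512, so 45^633 ≡ 45·13·10·47·36·49 ≡ 2 (mod 53).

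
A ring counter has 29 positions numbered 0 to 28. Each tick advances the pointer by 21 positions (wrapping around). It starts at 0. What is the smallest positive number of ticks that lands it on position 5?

3

21⁻¹ ≡ 18 (mod 29) because 21·18 = 378 = 13·29 + 1.
So x ≡ 18·5 = 90 ≡ 3 (mod 29).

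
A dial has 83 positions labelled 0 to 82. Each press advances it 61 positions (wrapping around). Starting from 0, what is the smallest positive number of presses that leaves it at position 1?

49

61·49 = 2989 = 36·83 + 1, so 61⁻¹ ≡ 49 (mod 83).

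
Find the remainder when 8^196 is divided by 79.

By repeated squaring mod 79: 8^1≡8, 8^2≡64, 8^4≡67, 8^8≡65, 8^16≡38, 8^32≡22, 8^64≡10, 8^128≡21.
196 = 4 + 64 + 128, so 8^196 ≡ 67·10·21 ≡ 8 (mod 79).

8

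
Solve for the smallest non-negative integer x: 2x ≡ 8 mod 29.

4

2⁻¹ ≡ 15 (mod 29) because 2·15 = 30 = 1·29 + 1.
Multiplying both sides by 15: x ≡ 15·8 = 120 ≡ 4 (mod 29).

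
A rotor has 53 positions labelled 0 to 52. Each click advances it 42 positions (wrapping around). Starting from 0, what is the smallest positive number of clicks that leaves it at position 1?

24

53 = 1·42 + 11
42 = 3·11 + 9
11 = 1·9 + 2
9 = 4·2 + 1
2 = 2·1 + 0
Back-substituting gives 42·24 ≡ 1 (mod 53).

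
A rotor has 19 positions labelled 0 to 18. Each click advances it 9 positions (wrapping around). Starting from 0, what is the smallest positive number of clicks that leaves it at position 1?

9·17 = 153 = 8·19 + 1, so 9⁻¹ ≡ 17 (mod 19).

17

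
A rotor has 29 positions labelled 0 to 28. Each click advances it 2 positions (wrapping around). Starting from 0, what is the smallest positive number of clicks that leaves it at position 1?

29 = 14·2 + 1
2 = 2·1 + 0
Back-substituting gives 2·15 ≡ 1 (mod 29).

15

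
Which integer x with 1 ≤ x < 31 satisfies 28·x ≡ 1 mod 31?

28·10 = 280 = 9·31 + 1, so 28⁻¹ ≡ 10 (mod 31).

10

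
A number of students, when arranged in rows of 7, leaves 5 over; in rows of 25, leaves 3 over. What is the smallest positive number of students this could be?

103

x ≡ 5 (mod 7) gives x ∈ {5, 12, 19, 26, 33, 40, 47, 54, …}.
The first of these with x mod 25 = 3 is 103.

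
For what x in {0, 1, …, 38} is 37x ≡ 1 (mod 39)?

19

37⁻¹ ≡ 19 (mod 39) because 37·19 = 703 = 18·39 + 1.
So x ≡ 19·1 = 19 ≡ 19 (mod 39).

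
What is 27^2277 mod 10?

Last digits of 7^n: 7, 9, 3, 1 (period 4).
2277 mod 4 = 1, so the last digit matches 7^1 = 7.

7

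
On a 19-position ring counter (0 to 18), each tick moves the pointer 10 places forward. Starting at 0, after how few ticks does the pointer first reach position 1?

2

The inverse of 10 mod 19 is 2 (since 10·2 = 20 ≡ 1).
Multiplying both sides by 2: x ≡ 2·1 = 2 ≡ 2 (mod 19).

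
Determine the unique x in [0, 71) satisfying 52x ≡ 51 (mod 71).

52⁻¹ ≡ 56 (mod 71) because 52·56 = 2912 = 41·71 + 1.
Multiplying both sides by 56: x ≡ 56·51 = 2856 ≡ 16 (mod 71).

16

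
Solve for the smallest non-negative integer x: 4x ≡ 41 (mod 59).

The inverse of 4 mod 59 is 15 (since 4·15 = 60 ≡ 1).
Multiplying both sides by 15: x ≡ 15·41 = 615 ≡ 25 (mod 59).
Check: 4·25 = 100 = 1·59 + 41.

25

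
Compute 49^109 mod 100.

49

By repeated squaring mod 100: 49^1≡49, 49^2≡1, 49^4≡1, 49^8≡1, 49^16≡1, 49^32≡1, 49^64≡1.
109 = 1 + 4 + 8 + 32 + 64, so 49^109 ≡ 49·1·1·1·1 ≡ 49 (mod 100).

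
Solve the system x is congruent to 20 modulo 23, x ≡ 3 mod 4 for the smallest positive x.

x ≡ 3 (mod 4) gives x ∈ {3, 7, 11, 15, 19, 23, 27, 31, …}.
The first of these with x mod 23 = 20 is 43.

43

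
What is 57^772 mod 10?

The units digit of 57^n cycles with period 4: 7, 9, 3, 1, …
772 mod 4 = 0, so the last digit matches 7^4 = 1.

1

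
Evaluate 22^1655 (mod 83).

19

Successive squares of 22 mod 83: 22^1≡22, 22^2≡69, 22^4≡30, 22^8≡70, 22^16≡3, 22^32≡9, 22^64≡81, 22^128≡4, 22^256≡16, 22^512≡7, 22^1024≡49.
Since 1655 = 1 + 2 + 4 + 16 + 32 + 64 + 512 + 1024 in binary, 22^1655 ≡ 22·69·30·3·9·81·7·49 ≡ 19 (mod 83).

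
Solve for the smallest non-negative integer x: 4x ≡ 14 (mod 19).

The inverse of 4 mod 19 is 5 (since 4·5 = 20 ≡ 1).
Multiplying both sides by 5: x ≡ 5·14 = 70 ≡ 13 (mod 19).
Check: 4·13 = 52 = 2·19 + 14.

13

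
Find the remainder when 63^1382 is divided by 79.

Successive squares of 63 mod 79: 63^1≡63, 63^2≡19, 63^4≡45, 63^8≡50, 63^16≡51, 63^32≡73, 63^64≡36, 63^128≡32, 63^256≡76, 63^512≡9, 63^1024≡2.
1382 = 2 + 4 + 32 + 64 + 256 + 1024, so 63^1382 ≡ 19·45·73·36·76·2 ≡ 26 (mod 79).

26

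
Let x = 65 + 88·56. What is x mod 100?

88·56 = 4928.
4928 − 49·100 = 28, so 4928 ≡ 28 (mod 100).
(65 + 28) mod 100 = 93.

93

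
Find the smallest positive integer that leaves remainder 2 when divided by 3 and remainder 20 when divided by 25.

x ≡ 2 (mod 3) gives x ∈ {2, 5, 8, 11, 14, 17, 20}.
The first of these with x mod 25 = 20 is 20.

20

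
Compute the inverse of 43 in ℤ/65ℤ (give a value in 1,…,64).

43·62 = 2666 = 41·65 + 1, so 43⁻¹ ≡ 62 (mod 65).

62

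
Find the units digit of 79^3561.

9

The units digit of 79^n cycles with period 2: 9, 1, …
3561 mod 2 = 1, so the last digit matches 9^1 = 9.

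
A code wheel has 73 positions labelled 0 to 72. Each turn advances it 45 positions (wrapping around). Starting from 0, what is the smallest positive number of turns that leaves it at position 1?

13

45·13 = 585 = 8·73 + 1, so 45⁻¹ ≡ 13 (mod 73).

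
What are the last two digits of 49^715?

Successive squares of 49 mod 100: 49^1≡49, 49^2≡1, 49^4≡1, 49^8≡1, 49^16≡1, 49^32≡1, 49^64≡1, 49^128≡1, 49^256≡1, 49^512≡1.
Since 715 = 1 + 2 + 8 + 64 + 128 + 512 in binary, 49^715 ≡ 49·1·1·1·1·1 ≡ 49 (mod 100).

49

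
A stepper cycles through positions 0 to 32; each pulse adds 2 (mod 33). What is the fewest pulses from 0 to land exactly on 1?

33 = 16·2 + 1
2 = 2·1 + 0
Back-substituting gives 2·17 ≡ 1 (mod 33).

17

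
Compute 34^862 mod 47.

By repeated squaring mod 47: 34^1≡34, 34^2≡28, 34^4≡32, 34^8≡37, 34^16≡6, 34^32≡36, 34^64≡27, 34^128≡24, 34^256≡12, 34^512≡3.
Since 862 = 2 + 4 + 8 + 16 + 64 + 256 + 512 in binary, 34^862 ≡ 28·32·37·6·27·12·3 ≡ 21 (mod 47).

21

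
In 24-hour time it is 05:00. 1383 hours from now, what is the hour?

20

1383 mod 24 = 15 (since 57·24 = 1368).
(5 + 15) mod 24 = 20.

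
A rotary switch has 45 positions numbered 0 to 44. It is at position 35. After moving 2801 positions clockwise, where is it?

2801 = 62·45 + 11, so 2801 mod 45 = 11.
(35 + 11) mod 45 = 1.

1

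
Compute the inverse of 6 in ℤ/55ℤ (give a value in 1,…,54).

55 = 9·6 + 1
6 = 6·1 + 0
Back-substituting gives 6·46 ≡ 1 (mod 55).

46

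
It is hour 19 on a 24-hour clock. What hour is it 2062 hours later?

2062 − 85·24 = 22, so 2062 ≡ 22 (mod 24).
(19 + 22) mod 24 = 17.

17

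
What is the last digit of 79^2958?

1

The units digit of 79^n cycles with period 2: 9, 1, …
2958 leaves remainder 0 on division by 2, so 79^2958 ends in 1.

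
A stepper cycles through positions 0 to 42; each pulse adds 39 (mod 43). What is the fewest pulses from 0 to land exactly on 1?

43 = 1·39 + 4
39 = 9·4 + 3
4 = 1·3 + 1
3 = 3·1 + 0
Back-substituting gives 39·32 ≡ 1 (mod 43).

32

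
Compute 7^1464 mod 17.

By repeated squaring mod 17: 7^1≡7, 7^2≡15, 7^4≡4, 7^8≡16, 7^16≡1, 7^32≡1, 7^64≡1, 7^128≡1, 7^256≡1, 7^512≡1, 7^1024≡1.
Since 1464 = 8 + 16 + 32 + 128 + 256 + 1024 in binary, 7^1464 ≡ 16·1·1·1·1·1 ≡ 16 (mod 17).

16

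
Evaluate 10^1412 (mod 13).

Successive squares of 10 mod 13: 10^1≡10, 10^2≡9, 10^4≡3, 10^8≡9, 10^16≡3, 10^32≡9, 10^64≡3, 10^128≡9, 10^256≡3, 10^512≡9, 10^1024≡3.
Since 1412 = 4 + 128 + 256 + 1024 in binary, 10^1412 ≡ 3·9·3·3 ≡ 9 (mod 13).

9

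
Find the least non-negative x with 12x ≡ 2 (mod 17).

3

The inverse of 12 mod 17 is 10 (since 12·10 = 120 ≡ 1).
Multiplying both sides by 10: x ≡ 10·2 = 20 ≡ 3 (mod 17).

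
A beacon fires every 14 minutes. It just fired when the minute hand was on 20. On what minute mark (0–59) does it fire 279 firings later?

26

279·14 = 3906.
3906 = 65·60 + 6, so 3906 mod 60 = 6.
(20 + 6) mod 60 = 26.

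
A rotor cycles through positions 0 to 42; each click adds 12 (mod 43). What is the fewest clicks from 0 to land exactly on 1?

18

12·18 = 216 = 5·43 + 1, so 12⁻¹ ≡ 18 (mod 43).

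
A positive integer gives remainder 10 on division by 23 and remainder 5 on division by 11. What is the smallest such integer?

148

x ≡ 5 (mod 11) gives x ∈ {5, 16, 27, 38, 49, 60, 71, 82, …}.
The first of these with x mod 23 = 10 is 148.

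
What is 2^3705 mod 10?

The units digit of 2^n cycles with period 4: 2, 4, 8, 6, …
3705 mod 4 = 1, so the last digit matches 2^1 = 2.

2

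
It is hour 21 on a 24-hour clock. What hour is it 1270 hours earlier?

23

Dividing 1270 by 24 gives quotient 52 and remainder 22.
(21 − 22) mod 24 = 23.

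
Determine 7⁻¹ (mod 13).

13 = 1·7 + 6
7 = 1·6 + 1
6 = 6·1 + 0
Back-substituting gives 7·2 ≡ 1 (mod 13).

2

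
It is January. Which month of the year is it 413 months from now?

June

Dividing 413 by 12 gives quotient 34 and remainder 5.
January + 5 months → June.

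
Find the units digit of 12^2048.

Last digits of 2^n: 2, 4, 8, 6 (period 4).
2048 mod 4 = 0, so the last digit matches 2^4 = 6.

6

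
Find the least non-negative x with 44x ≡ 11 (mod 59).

The inverse of 44 mod 59 is 55 (since 44·55 = 2420 ≡ 1).
Multiplying both sides by 55: x ≡ 55·11 = 605 ≡ 15 (mod 59).
Check: 44·15 = 660 = 11·59 + 11.

15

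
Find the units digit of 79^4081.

9

The units digit of 79^n cycles with period 2: 9, 1, …
4081 leaves remainder 1 on division by 2, so 79^4081 ends in 9.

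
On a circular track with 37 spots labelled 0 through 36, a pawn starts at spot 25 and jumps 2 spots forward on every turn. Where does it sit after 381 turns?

10

381·2 = 762.
762 mod 37 = 22 (since 20·37 = 740).
(25 + 22) mod 37 = 10.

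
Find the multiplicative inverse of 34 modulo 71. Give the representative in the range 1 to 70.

71 = 2·34 + 3
34 = 11·3 + 1
3 = 3·1 + 0
Back-substituting gives 34·23 ≡ 1 (mod 71).

23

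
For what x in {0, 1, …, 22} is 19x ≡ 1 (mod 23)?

17

19⁻¹ ≡ 17 (mod 23) because 19·17 = 323 = 14·23 + 1.
Multiplying both sides by 17: x ≡ 17·1 = 17 ≡ 17 (mod 23).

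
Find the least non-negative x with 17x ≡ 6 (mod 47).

28

The inverse of 17 mod 47 is 36 (since 17·36 = 612 ≡ 1).
Multiplying both sides by 36: x ≡ 36·6 = 216 ≡ 28 (mod 47).
Check: 17·28 = 476 = 10·47 + 6.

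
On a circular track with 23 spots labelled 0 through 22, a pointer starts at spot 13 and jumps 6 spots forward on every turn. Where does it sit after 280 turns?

14

280·6 = 1680.
1680 − 73·23 = 1, so 1680 ≡ 1 (mod 23).
(13 + 1) mod 23 = 14.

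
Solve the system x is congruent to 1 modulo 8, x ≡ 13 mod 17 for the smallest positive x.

81

x ≡ 1 (mod 8) gives x ∈ {1, 9, 17, 25, 33, 41, 49, 57, …}.
The first of these with x mod 17 = 13 is 81.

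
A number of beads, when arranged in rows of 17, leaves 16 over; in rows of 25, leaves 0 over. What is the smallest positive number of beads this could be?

50

Since 25·15 ≡ 1 (mod 17), take x = 0 + 25·((16−0)·15 mod 17) = 0 + 25·2 = 50.
Check: 50 mod 17 = 16, 50 mod 25 = 0.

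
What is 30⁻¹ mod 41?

41 = 1·30 + 11
30 = 2·11 + 8
11 = 1·8 + 3
8 = 2·3 + 2
3 = 1·2 + 1
2 = 2·1 + 0
Back-substituting gives 30·26 ≡ 1 (mod 41).

26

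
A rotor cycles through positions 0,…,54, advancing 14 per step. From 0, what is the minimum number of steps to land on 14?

1

14⁻¹ ≡ 4 (mod 55) because 14·4 = 56 = 1·55 + 1.
Multiplying both sides by 4: x ≡ 4·14 = 56 ≡ 1 (mod 55).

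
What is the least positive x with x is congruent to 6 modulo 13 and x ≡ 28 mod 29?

x ≡ 6 (mod 13) gives x ∈ {6, 19, 32, 45, 58, 71, 84, 97, …}.
The first of these with x mod 29 = 28 is 318.

318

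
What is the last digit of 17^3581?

7

Last digits of 7^n: 7, 9, 3, 1 (period 4).
3581 leaves remainder 1 on division by 4, so 17^3581 ends in 7.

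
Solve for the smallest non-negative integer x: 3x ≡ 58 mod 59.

39

3⁻¹ ≡ 20 (mod 59) because 3·20 = 60 = 1·59 + 1.
Multiplying both sides by 20: x ≡ 20·58 = 1160 ≡ 39 (mod 59).
Check: 3·39 = 117 = 1·59 + 58.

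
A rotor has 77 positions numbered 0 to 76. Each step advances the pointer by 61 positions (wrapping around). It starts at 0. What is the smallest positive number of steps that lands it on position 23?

61⁻¹ ≡ 24 (mod 77) because 61·24 = 1464 = 19·77 + 1.
So x ≡ 24·23 = 552 ≡ 13 (mod 77).

13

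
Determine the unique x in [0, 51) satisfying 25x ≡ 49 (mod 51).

4

25⁻¹ ≡ 49 (mod 51) because 25·49 = 1225 = 24·51 + 1.
Multiplying both sides by 49: x ≡ 49·49 = 2401 ≡ 4 (mod 51).
Check: 25·4 = 100 = 1·51 + 49.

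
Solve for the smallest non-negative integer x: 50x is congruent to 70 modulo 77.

The inverse of 50 mod 77 is 57 (since 50·57 = 2850 ≡ 1).
Multiplying both sides by 57: x ≡ 57·70 = 3990 ≡ 63 (mod 77).

63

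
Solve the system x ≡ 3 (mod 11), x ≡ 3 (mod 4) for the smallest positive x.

x ≡ 3 (mod 4) gives x ∈ {3}.
The first of these with x mod 11 = 3 is 3.

3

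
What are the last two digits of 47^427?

63

Square-and-reduce mod 100: 47^1≡47, 47^2≡9, 47^4≡81, 47^8≡61, 47^16≡21, 47^32≡41, 47^64≡81, 47^128≡61, 47^256≡21.
427 = 1 + 2 + 8 + 32 + 128 + 256, so 47^427 ≡ 47·9·61·41·61·21 ≡ 63 (mod 100).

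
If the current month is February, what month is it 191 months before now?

191 = 15·12 + 11, so 191 mod 12 = 11.
February − 11 months → March.

March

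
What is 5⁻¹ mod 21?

5·17 = 85 = 4·21 + 1, so 5⁻¹ ≡ 17 (mod 21).

17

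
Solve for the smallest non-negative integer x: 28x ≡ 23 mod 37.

The inverse of 28 mod 37 is 4 (since 28·4 = 112 ≡ 1).
So x ≡ 4·23 = 92 ≡ 18 (mod 37).

18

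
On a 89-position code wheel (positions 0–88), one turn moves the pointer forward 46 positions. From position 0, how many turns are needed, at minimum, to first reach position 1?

46·60 = 2760 = 31·89 + 1, so 46⁻¹ ≡ 60 (mod 89).

60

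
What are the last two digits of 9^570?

01

By repeated squaring mod 100: 9^1≡9, 9^2≡81, 9^4≡61, 9^8≡21, 9^16≡41, 9^32≡81, 9^64≡61, 9^128≡21, 9^256≡41, 9^512≡81.
Since 570 = 2 + 8 + 16 + 32 + 512 in binary, 9^570 ≡ 81·21·41·81·81 ≡ 1 (mod 100).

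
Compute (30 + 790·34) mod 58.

790·34 = 26860.
26860 − 463·58 = 6, so 26860 ≡ 6 (mod 58).
(30 + 6) mod 58 = 36.

36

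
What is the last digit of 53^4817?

Powers of 3 mod 10 repeat with period 4: 3, 9, 7, 1.
4817 leaves remainder 1 on division by 4, so 53^4817 ends in 3.

3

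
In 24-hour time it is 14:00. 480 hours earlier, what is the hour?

14

480 mod 24 = 0 (since 20·24 = 480).
(14 − 0) mod 24 = 14.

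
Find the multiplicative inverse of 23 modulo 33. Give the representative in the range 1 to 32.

23

33 = 1·23 + 10
23 = 2·10 + 3
10 = 3·3 + 1
3 = 3·1 + 0
Back-substituting gives 23·23 ≡ 1 (mod 33).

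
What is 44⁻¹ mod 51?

51 = 1·44 + 7
44 = 6·7 + 2
7 = 3·2 + 1
2 = 2·1 + 0
Back-substituting gives 44·29 ≡ 1 (mod 51).

29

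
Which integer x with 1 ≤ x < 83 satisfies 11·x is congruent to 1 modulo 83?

11·68 = 748 = 9·83 + 1, so 11⁻¹ ≡ 68 (mod 83).

68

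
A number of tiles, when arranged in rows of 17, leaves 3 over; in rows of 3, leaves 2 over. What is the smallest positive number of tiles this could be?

x ≡ 2 (mod 3) gives x ∈ {2, 5, 8, 11, 14, 17, 20}.
The first of these with x mod 17 = 3 is 20.

20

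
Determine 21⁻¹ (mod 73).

73 = 3·21 + 10
21 = 2·10 + 1
10 = 10·1 + 0
Back-substituting gives 21·7 ≡ 1 (mod 73).

7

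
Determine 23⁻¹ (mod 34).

3

23·3 = 69 = 2·34 + 1, so 23⁻¹ ≡ 3 (mod 34).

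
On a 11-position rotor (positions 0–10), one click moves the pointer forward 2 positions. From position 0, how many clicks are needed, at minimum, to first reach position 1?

6

11 = 5·2 + 1
2 = 2·1 + 0
Back-substituting gives 2·6 ≡ 1 (mod 11).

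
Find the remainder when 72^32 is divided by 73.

Successive squares of 72 mod 73: 72^1≡72, 72^2≡1, 72^4≡1, 72^8≡1, 72^16≡1, 72^32≡1.
Since 32 = 32 in binary, 72^32 ≡ 1 ≡ 1 (mod 73).

1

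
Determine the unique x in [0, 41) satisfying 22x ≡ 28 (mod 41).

5

22⁻¹ ≡ 28 (mod 41) because 22·28 = 616 = 15·41 + 1.
So x ≡ 28·28 = 784 ≡ 5 (mod 41).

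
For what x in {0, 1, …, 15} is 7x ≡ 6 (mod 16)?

10

The inverse of 7 mod 16 is 7 (since 7·7 = 49 ≡ 1).
Multiplying both sides by 7: x ≡ 7·6 = 42 ≡ 10 (mod 16).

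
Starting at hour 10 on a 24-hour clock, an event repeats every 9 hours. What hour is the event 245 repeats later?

245·9 = 2205.
2205 − 91·24 = 21, so 2205 ≡ 21 (mod 24).
(10 + 21) mod 24 = 7.

7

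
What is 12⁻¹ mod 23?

2

12·2 = 24 = 1·23 + 1, so 12⁻¹ ≡ 2 (mod 23).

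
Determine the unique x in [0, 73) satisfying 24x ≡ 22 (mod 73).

7

24⁻¹ ≡ 70 (mod 73) because 24·70 = 1680 = 23·73 + 1.
So x ≡ 70·22 = 1540 ≡ 7 (mod 73).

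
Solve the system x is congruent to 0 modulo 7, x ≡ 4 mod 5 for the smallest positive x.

x ≡ 4 (mod 5) gives x ∈ {4, 9, 14}.
The first of these with x mod 7 = 0 is 14.

14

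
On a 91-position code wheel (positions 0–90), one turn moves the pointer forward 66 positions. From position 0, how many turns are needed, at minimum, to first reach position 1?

66·40 = 2640 = 29·91 + 1, so 66⁻¹ ≡ 40 (mod 91).

40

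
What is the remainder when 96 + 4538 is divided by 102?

Dividing 4538 by 102 gives quotient 44 and remainder 50.
(96 + 50) mod 102 = 44.

44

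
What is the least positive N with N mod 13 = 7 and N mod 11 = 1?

111

x ≡ 1 (mod 11) gives x ∈ {1, 12, 23, 34, 45, 56, 67, 78, …}.
The first of these with x mod 13 = 7 is 111.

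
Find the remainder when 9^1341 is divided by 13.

Square-and-reduce mod 13: 9^1≡9, 9^2≡3, 9^4≡9, 9^8≡3, 9^16≡9, 9^32≡3, 9^64≡9, 9^128≡3, 9^256≡9, 9^512≡3, 9^1024≡9.
1341 = 1 + 4 + 8 + 16 + 32 + 256 + 1024, so 9^1341 ≡ 9·9·3·9·3·9·9 ≡ 1 (mod 13).

1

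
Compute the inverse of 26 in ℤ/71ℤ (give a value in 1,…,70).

41

71 = 2·26 + 19
26 = 1·19 + 7
19 = 2·7 + 5
7 = 1·5 + 2
5 = 2·2 + 1
2 = 2·1 + 0
Back-substituting gives 26·41 ≡ 1 (mod 71).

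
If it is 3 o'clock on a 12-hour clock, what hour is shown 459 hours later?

6

Dividing 459 by 12 gives quotient 38 and remainder 3.
3 + 3 → 6 on a 12-hour dial.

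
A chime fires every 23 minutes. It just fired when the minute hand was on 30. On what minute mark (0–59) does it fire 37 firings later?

41

37·23 = 851.
Dividing 851 by 60 gives quotient 14 and remainder 11.
(30 + 11) mod 60 = 41.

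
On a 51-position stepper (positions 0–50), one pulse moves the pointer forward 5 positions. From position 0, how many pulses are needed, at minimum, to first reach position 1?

41

5·41 = 205 = 4·51 + 1, so 5⁻¹ ≡ 41 (mod 51).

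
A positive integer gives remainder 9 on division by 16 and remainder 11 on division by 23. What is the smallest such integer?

x ≡ 9 (mod 16) gives x ∈ {9, 25, 41, 57}.
The first of these with x mod 23 = 11 is 57.

57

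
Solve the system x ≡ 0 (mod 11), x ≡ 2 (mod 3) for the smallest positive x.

11

x ≡ 2 (mod 3) gives x ∈ {2, 5, 8, 11}.
The first of these with x mod 11 = 0 is 11.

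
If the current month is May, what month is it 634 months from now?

634 − 52·12 = 10, so 634 ≡ 10 (mod 12).
May + 10 months → March.

March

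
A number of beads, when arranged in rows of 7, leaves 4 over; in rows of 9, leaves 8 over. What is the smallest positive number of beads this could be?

53

Since 9·4 ≡ 1 (mod 7), take x = 8 + 9·((4−8)·4 mod 7) = 8 + 9·5 = 53.
Check: 53 mod 7 = 4, 53 mod 9 = 8.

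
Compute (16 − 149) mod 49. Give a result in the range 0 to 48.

14

149 − 3·49 = 2, so 149 ≡ 2 (mod 49).
(16 − 2) mod 49 = 14.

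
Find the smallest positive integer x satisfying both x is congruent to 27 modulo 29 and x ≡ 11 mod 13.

375

Since 13·9 ≡ 1 (mod 29), take x = 11 + 13·((27−11)·9 mod 29) = 11 + 13·28 = 375.
Check: 375 mod 29 = 27, 375 mod 13 = 11.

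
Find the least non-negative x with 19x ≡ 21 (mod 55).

19⁻¹ ≡ 29 (mod 55) because 19·29 = 551 = 10·55 + 1.
So x ≡ 29·21 = 609 ≡ 4 (mod 55).

4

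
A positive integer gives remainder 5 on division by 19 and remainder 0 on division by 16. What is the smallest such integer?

176

x ≡ 0 (mod 16) gives x ∈ {0, 16, 32, 48, 64, 80, 96, 112, …}.
The first of these with x mod 19 = 5 is 176.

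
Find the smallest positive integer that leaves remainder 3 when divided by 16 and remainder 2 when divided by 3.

x ≡ 2 (mod 3) gives x ∈ {2, 5, 8, 11, 14, 17, 20, 23, …}.
The first of these with x mod 16 = 3 is 35.

35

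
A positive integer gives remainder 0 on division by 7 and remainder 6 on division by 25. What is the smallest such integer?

x ≡ 0 (mod 7) gives x ∈ {0, 7, 14, 21, 28, 35, 42, 49, …}.
The first of these with x mod 25 = 6 is 56.

56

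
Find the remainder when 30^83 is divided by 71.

45

Square-and-reduce mod 71: 30^1≡30, 30^2≡48, 30^4≡32, 30^8≡30, 30^16≡48, 30^32≡32, 30^64≡30.
83 = 1 + 2 + 16 + 64, so 30^83 ≡ 30·48·48·30 ≡ 45 (mod 71).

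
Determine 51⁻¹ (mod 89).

89 = 1·51 + 38
51 = 1·38 + 13
38 = 2·13 + 12
13 = 1·12 + 1
12 = 12·1 + 0
Back-substituting gives 51·7 ≡ 1 (mod 89).

7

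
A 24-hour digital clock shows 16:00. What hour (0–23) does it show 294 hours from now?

Dividing 294 by 24 gives quotient 12 and remainder 6.
(16 + 6) mod 24 = 22.

22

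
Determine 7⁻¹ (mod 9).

4

9 = 1·7 + 2
7 = 3·2 + 1
2 = 2·1 + 0
Back-substituting gives 7·4 ≡ 1 (mod 9).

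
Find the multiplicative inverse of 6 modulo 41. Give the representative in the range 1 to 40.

7

6·7 = 42 = 1·41 + 1, so 6⁻¹ ≡ 7 (mod 41).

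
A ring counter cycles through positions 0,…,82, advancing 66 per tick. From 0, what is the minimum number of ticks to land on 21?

72

The inverse of 66 mod 83 is 39 (since 66·39 = 2574 ≡ 1).
Multiplying both sides by 39: x ≡ 39·21 = 819 ≡ 72 (mod 83).
Check: 66·72 = 4752 = 57·83 + 21.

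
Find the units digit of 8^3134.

4

The units digit of 8^n cycles with period 4: 8, 4, 2, 6, …
3134 leaves remainder 2 on division by 4, so 8^3134 ends in 4.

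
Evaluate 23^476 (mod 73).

Square-and-reduce mod 73: 23^1≡23, 23^2≡18, 23^4≡32, 23^8≡2, 23^16≡4, 23^32≡16, 23^64≡37, 23^128≡55, 23^256≡32.
476 = 4 + 8 + 16 + 64 + 128 + 256, so 23^476 ≡ 32·2·4·37·55·32 ≡ 2 (mod 73).

2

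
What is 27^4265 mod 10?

7

Powers of 7 mod 10 repeat with period 4: 7, 9, 3, 1.
4265 mod 4 = 1, so the last digit matches 7^1 = 7.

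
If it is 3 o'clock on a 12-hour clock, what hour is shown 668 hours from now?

668 − 55·12 = 8, so 668 ≡ 8 (mod 12).
3 + 8 → 11 on a 12-hour dial.

11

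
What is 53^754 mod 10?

9

Last digits of 3^n: 3, 9, 7, 1 (period 4).
754 leaves remainder 2 on division by 4, so 53^754 ends in 9.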